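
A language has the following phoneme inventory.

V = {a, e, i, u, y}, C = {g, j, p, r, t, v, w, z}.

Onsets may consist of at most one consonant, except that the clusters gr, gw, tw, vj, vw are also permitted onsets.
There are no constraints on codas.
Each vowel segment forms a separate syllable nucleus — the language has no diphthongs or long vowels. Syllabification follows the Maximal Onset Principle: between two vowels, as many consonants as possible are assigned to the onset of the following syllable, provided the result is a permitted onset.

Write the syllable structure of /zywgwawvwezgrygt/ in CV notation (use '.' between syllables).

Vowels present: y, a, e, y; each is a nucleus, giving 4 syllables.
σ1/σ2 boundary: cluster /wgw/ — the longest permitted-onset suffix is /gw/; onset = /gw/, preceding coda = /w/.
σ2/σ3 boundary: cluster /wvw/ — the longest permitted-onset suffix is /vw/; onset = /vw/, preceding coda = /w/.
σ3/σ4 boundary: /zgr/; trying suffixes from longest down, /gr/ is the first permitted one, so coda /z/ | onset /gr/.
Putting it together: zyw.gwaw.vwez.grygt.
Mapping each syllable to C/V: /zyw/ → CVC, /gwaw/ → CCVC, /vwez/ → CCVC, /grygt/ → CCVCC.

CVC.CCVC.CCVC.CCVCC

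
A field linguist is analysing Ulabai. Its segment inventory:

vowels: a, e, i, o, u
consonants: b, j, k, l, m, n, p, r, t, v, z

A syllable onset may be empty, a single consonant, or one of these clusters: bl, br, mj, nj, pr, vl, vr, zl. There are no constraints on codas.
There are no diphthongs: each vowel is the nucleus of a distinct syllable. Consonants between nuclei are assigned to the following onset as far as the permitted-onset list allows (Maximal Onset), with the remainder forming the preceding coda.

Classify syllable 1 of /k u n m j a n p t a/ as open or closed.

Nuclei (vowels): u, a, a → 3 syllables.
/u…a/ gap (V1→V2): /nmj/ — longest licit onset from the right is /mj/, leaving /n/ as coda.
/a…a/ gap (V2→V3): /npt/ — longest licit onset from the right is /t/, leaving /np/ as coda.
So the parse is kun.mjanp.ta.
Syllable 1 is /kun/ with coda /n/, so it is closed.

closed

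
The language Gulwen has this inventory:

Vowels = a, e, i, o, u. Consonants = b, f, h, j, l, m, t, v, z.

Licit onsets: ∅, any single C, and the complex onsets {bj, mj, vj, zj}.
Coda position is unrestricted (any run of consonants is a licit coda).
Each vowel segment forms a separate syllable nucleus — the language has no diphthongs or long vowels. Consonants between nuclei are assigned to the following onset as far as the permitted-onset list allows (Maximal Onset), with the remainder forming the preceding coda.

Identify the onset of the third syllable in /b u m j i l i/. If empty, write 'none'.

The vowels are u, i, i — 3 nuclei, so 3 syllables.
/u…i/ gap (V1→V2): cluster /mj/ — /mj/ is itself a permitted onset, so the whole cluster goes right; preceding coda = ∅.
/i…i/ gap (V2→V3): /l/ → onset of the next syllable (single consonants are always licit onsets).
Putting it together: bu.mji.li.
Syllable 3 is /li/: onset /l/, nucleus /i/, coda ∅.

l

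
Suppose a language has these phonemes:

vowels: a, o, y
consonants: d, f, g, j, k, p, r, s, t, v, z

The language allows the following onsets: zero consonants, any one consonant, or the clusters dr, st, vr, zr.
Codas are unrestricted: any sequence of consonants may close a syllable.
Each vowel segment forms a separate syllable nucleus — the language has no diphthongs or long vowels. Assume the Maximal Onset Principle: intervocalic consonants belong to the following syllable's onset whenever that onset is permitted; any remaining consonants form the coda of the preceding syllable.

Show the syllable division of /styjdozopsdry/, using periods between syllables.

Nuclei (vowels): y, o, o, y → 4 syllables.
/y…o/ gap (V1→V2): cluster /jd/ — the longest permitted-onset suffix is /d/; onset = /d/, preceding coda = /j/.
/o…o/ gap (V2→V3): /z/ → onset of the next syllable (single consonants are always licit onsets).
/o…y/ gap (V3→V4): /psdr/; trying suffixes from longest down, /dr/ is the first permitted one, so coda /ps/ | onset /dr/.

styj.do.zops.dry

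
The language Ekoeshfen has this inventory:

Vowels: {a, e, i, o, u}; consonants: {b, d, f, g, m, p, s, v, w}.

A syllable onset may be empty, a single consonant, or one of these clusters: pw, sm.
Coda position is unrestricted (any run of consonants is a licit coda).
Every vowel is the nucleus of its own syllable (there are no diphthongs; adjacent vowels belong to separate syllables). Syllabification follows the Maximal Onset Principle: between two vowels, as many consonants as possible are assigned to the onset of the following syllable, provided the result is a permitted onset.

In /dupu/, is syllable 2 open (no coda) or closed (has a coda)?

open

The vowels are u, u — 2 nuclei, so 2 syllables.
σ1/σ2 boundary: /p/ is a single consonant, so it becomes the next onset.
Syllabification: du.pu.
Syllable 2 is /pu/; it ends in its nucleus with no coda, so it is open.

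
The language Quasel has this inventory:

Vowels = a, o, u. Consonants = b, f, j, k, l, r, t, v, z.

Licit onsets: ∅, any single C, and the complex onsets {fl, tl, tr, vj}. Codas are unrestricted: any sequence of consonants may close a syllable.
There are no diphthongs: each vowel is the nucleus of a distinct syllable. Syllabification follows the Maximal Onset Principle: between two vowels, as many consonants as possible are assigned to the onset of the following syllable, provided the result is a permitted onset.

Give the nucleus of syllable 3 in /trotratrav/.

a

Nuclei (vowels): o, a, a → 3 syllables.
The third nucleus (vowel 3 from the left) is /a/.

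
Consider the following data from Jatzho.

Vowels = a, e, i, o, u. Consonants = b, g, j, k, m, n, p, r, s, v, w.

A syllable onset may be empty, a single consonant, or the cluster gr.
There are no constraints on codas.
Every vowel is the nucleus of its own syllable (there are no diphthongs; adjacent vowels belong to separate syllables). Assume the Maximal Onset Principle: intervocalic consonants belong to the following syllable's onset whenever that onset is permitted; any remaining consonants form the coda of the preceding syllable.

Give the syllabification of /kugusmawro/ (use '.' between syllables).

ku.gus.maw.ro

The vowels are u, u, a, o — 4 nuclei, so 4 syllables.
Between /u/ (V1) and /u/ (V2): /g/ → onset of the next syllable (single consonants are always licit onsets).
Between /u/ (V2) and /a/ (V3): cluster /sm/ — the longest permitted-onset suffix is /m/; onset = /m/, preceding coda = /s/.
Between /a/ (V3) and /o/ (V4): /wr/; trying suffixes from longest down, /r/ is the first permitted one, so coda /w/ | onset /r/.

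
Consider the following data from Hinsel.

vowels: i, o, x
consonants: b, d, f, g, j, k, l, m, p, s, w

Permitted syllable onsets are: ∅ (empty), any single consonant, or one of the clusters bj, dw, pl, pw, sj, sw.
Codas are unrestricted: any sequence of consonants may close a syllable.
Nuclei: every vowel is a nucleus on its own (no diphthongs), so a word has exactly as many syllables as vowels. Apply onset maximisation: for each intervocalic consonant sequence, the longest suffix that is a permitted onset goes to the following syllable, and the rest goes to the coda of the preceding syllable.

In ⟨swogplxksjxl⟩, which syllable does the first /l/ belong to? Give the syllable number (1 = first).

2

The vowels are o, x, x — 3 nuclei, so 3 syllables.
Between /o/ (V1) and /x/ (V2): /gpl/ — longest licit onset from the right is /pl/, leaving /g/ as coda.
Between /x/ (V2) and /x/ (V3): /ksj/ splits as /k/ + /sj/ (/sj/ is the longest suffix that is a licit onset).
Putting it together: swog.plxk.sjxl.
The first /l/ is in the onset of syllable 2 (/plxk/).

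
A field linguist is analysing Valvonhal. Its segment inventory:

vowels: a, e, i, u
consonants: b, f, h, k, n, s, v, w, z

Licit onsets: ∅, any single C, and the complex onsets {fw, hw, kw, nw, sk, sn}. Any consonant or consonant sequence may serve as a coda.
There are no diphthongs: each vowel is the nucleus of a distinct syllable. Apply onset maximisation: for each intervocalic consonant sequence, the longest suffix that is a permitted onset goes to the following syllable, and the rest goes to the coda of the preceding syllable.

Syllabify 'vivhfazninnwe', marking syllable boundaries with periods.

Nuclei (vowels): i, a, i, e → 4 syllables.
/i…a/ gap (V1→V2): /vhf/ — longest licit onset from the right is /f/, leaving /vh/ as coda.
/a…i/ gap (V2→V3): /zn/ — longest licit onset from the right is /n/, leaving /z/ as coda.
/i…e/ gap (V3→V4): /nnw/; trying suffixes from longest down, /nw/ is the first permitted one, so coda /n/ | onset /nw/.

vivh.faz.nin.nwe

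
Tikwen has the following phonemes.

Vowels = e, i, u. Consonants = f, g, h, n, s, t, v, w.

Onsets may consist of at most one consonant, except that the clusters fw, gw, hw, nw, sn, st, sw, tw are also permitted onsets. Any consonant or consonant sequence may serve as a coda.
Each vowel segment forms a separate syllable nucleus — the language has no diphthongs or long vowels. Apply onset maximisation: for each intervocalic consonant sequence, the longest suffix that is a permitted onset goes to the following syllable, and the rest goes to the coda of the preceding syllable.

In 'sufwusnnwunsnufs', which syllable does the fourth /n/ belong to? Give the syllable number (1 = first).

The vowels are u, u, u, u — 4 nuclei, so 4 syllables.
σ1/σ2 boundary: /fw/ — entire cluster is a permitted onset → onset /fw/, coda ∅.
σ2/σ3 boundary: /snnw/ splits as /sn/ + /nw/ (/nw/ is the longest suffix that is a licit onset).
σ3/σ4 boundary: /nsn/ — longest licit onset from the right is /sn/, leaving /n/ as coda.
Putting it together: su.fwusn.nwun.snufs.
The fourth /n/ is in the onset of syllable 4 (/snufs/).

4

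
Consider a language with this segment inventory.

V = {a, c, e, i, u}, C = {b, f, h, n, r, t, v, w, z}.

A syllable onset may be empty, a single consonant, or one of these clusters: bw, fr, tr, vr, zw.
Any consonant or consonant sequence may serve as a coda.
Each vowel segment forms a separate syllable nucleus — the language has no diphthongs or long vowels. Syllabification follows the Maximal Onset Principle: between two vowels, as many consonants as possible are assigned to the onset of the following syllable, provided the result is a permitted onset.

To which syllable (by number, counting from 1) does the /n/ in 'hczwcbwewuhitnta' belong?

Nuclei (vowels): c, c, e, u, i, a → 6 syllables.
σ1/σ2 boundary: /zw/ is a licit onset in full, so it all attaches to the next syllable.
σ2/σ3 boundary: /bw/ is a licit onset in full, so it all attaches to the next syllable.
σ3/σ4 boundary: just /w/ — single C goes to the following onset.
σ4/σ5 boundary: /h/ is a single consonant, so it becomes the next onset.
σ5/σ6 boundary: /tnt/ — longest licit onset from the right is /t/, leaving /tn/ as coda.
Putting it together: hc.zwc.bwe.wu.hitn.ta.
The /n/ is in the coda of syllable 5 (/hitn/).

5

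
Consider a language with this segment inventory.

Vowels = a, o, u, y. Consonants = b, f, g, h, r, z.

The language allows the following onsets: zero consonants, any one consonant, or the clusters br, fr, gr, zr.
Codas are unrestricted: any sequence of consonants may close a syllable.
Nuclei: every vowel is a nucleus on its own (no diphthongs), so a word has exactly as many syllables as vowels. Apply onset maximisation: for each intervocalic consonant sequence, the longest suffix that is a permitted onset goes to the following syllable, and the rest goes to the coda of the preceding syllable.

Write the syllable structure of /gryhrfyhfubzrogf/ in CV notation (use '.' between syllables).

CCVCC.CVC.CVC.CCVCC

The vowels are y, y, u, o — 4 nuclei, so 4 syllables.
σ1/σ2 boundary: cluster /hrf/ — the longest permitted-onset suffix is /f/; onset = /f/, preceding coda = /hr/.
σ2/σ3 boundary: /hf/ — longest licit onset from the right is /f/, leaving /h/ as coda.
σ3/σ4 boundary: cluster /bzr/ — the longest permitted-onset suffix is /zr/; onset = /zr/, preceding coda = /b/.
Syllabification: gryhr.fyh.fub.zrogf.
Mapping each syllable to C/V: /gryhr/ → CCVCC, /fyh/ → CVC, /fub/ → CVC, /zrogf/ → CCVCC.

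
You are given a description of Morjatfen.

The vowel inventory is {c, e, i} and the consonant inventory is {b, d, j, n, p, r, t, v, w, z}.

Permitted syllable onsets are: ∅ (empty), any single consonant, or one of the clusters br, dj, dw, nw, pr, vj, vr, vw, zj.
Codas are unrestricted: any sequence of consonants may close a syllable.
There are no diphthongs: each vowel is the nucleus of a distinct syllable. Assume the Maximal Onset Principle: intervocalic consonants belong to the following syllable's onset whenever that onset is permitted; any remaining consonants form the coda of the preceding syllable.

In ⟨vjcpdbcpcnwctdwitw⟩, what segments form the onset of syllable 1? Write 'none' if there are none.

vj

The vowels are c, c, c, c, i — 5 nuclei, so 5 syllables.
/c…c/ gap (V1→V2): cluster /pdb/ — the longest permitted-onset suffix is /b/; onset = /b/, preceding coda = /pd/.
/c…c/ gap (V2→V3): /p/ → onset of the next syllable (single consonants are always licit onsets).
/c…c/ gap (V3→V4): /nw/ is a licit onset in full, so it all attaches to the next syllable.
/c…i/ gap (V4→V5): /tdw/ — longest licit onset from the right is /dw/, leaving /t/ as coda.
So the parse is vjcpd.bc.pc.nwct.dwitw.
Syllable 1 is /vjcpd/: onset /vj/, nucleus /c/, coda /pd/.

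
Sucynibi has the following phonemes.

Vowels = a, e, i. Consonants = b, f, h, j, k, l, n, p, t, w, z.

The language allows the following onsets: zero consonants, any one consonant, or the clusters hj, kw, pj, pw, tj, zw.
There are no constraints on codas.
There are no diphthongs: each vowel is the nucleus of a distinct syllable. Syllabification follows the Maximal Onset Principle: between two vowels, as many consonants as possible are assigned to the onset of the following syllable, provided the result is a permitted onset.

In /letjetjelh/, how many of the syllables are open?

2

Nuclei (vowels): e, e, e → 3 syllables.
Between /e/ (V1) and /e/ (V2): /tj/ — entire cluster is a permitted onset → onset /tj/, coda ∅.
Between /e/ (V2) and /e/ (V3): cluster /tj/ — /tj/ is itself a permitted onset, so the whole cluster goes right; preceding coda = ∅.
Syllabification: le.tje.tjelh.
Classifying each syllable: /le/ (open), /tje/ (open), /tjelh/ (closed).
Open syllables: 2.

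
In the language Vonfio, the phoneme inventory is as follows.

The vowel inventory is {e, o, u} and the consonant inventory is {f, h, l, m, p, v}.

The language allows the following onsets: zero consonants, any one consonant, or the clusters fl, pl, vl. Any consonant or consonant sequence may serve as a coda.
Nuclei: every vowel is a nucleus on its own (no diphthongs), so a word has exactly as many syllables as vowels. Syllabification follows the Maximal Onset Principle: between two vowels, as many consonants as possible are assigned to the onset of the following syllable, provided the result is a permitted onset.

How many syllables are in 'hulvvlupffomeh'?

4

Nuclei (vowels): u, u, o, e → 4 syllables.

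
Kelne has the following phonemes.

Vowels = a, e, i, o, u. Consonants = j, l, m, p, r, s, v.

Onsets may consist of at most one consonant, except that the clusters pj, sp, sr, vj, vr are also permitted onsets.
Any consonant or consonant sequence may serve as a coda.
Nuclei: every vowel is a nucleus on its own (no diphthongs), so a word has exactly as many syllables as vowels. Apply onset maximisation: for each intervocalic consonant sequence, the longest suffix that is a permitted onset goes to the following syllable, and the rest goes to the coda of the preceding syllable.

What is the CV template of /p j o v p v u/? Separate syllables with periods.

CCVCC.CV

Vowels present: o, u; each is a nucleus, giving 2 syllables.
/o…u/ gap (V1→V2): /vpv/ — longest licit onset from the right is /v/, leaving /vp/ as coda.
So the parse is pjovp.vu.
Mapping each syllable to C/V: /pjovp/ → CCVCC, /vu/ → CV.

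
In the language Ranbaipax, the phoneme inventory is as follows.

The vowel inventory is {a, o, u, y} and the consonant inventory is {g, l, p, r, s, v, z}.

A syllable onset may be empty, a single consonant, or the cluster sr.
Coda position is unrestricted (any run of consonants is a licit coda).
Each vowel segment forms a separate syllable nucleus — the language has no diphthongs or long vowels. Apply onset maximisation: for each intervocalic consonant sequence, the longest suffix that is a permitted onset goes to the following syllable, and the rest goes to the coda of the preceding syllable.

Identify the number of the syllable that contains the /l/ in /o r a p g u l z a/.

Vowels present: o, a, u, a; each is a nucleus, giving 4 syllables.
σ1/σ2 boundary: just /r/ — single C goes to the following onset.
σ2/σ3 boundary: /pg/; trying suffixes from longest down, /g/ is the first permitted one, so coda /p/ | onset /g/.
σ3/σ4 boundary: /lz/ — longest licit onset from the right is /z/, leaving /l/ as coda.
Putting it together: o.rap.gul.za.
The /l/ is in the coda of syllable 3 (/gul/).

3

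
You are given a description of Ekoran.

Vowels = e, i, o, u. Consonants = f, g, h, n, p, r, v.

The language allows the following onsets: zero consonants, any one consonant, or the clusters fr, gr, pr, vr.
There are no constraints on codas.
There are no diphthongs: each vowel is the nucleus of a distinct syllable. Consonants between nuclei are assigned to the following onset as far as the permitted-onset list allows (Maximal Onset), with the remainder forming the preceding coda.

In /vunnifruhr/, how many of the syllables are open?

Vowels present: u, i, u; each is a nucleus, giving 3 syllables.
σ1/σ2 boundary: /nn/ — longest licit onset from the right is /n/, leaving /n/ as coda.
σ2/σ3 boundary: /fr/ is a licit onset in full, so it all attaches to the next syllable.
Syllabification: vun.ni.fruhr.
Classifying each syllable: /vun/ (closed), /ni/ (open), /fruhr/ (closed).
Open syllables: 1.

1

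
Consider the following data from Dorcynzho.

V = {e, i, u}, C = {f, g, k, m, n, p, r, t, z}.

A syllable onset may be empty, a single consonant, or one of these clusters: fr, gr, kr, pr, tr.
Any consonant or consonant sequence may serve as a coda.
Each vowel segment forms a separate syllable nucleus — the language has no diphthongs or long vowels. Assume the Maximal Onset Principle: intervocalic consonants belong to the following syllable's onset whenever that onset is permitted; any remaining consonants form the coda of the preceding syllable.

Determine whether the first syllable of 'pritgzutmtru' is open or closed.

closed

The vowels are i, u, u — 3 nuclei, so 3 syllables.
σ1/σ2 boundary: /tgz/ — longest licit onset from the right is /z/, leaving /tg/ as coda.
σ2/σ3 boundary: /tmtr/ splits as /tm/ + /tr/ (/tr/ is the longest suffix that is a licit onset).
Putting it together: pritg.zutm.tru.
Syllable 1 is /pritg/ with coda /tg/, so it is closed.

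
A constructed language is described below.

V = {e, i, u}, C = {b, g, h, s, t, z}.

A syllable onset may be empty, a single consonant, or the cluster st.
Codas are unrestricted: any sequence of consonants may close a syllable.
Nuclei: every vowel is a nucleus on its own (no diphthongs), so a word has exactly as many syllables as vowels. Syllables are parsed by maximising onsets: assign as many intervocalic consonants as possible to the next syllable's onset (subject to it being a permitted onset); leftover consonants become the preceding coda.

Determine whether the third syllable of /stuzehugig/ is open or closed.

open

Vowels present: u, e, u, i; each is a nucleus, giving 4 syllables.
Between /u/ (V1) and /e/ (V2): /z/ is a single consonant, so it becomes the next onset.
Between /e/ (V2) and /u/ (V3): just /h/ — single C goes to the following onset.
Between /u/ (V3) and /i/ (V4): /g/ → onset of the next syllable (single consonants are always licit onsets).
Putting it together: stu.ze.hu.gig.
Syllable 3 is /hu/; it ends in its nucleus with no coda, so it is open.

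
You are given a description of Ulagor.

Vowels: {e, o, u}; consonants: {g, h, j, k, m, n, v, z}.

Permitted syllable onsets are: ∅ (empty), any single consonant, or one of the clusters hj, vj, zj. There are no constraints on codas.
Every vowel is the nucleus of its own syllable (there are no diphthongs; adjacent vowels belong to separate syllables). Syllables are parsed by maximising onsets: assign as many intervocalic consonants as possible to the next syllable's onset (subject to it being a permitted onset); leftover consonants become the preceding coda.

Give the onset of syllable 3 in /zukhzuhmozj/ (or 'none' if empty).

Nuclei (vowels): u, u, o → 3 syllables.
Between /u/ (V1) and /u/ (V2): /khz/; trying suffixes from longest down, /z/ is the first permitted one, so coda /kh/ | onset /z/.
Between /u/ (V2) and /o/ (V3): /hm/ splits as /h/ + /m/ (/m/ is the longest suffix that is a licit onset).
Syllabification: zukh.zuh.mozj.
Syllable 3 is /mozj/: onset /m/, nucleus /o/, coda /zj/.

m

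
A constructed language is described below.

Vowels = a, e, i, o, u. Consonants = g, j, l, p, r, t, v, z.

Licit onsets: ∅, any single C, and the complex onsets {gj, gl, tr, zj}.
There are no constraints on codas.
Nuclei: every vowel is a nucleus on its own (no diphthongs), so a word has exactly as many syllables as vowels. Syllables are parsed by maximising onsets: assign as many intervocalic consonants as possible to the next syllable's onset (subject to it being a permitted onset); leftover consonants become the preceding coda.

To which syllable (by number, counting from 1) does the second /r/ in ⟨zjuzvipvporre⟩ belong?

4

Nuclei (vowels): u, i, o, e → 4 syllables.
σ1/σ2 boundary: /zv/ splits as /z/ + /v/ (/v/ is the longest suffix that is a licit onset).
σ2/σ3 boundary: /pvp/ — longest licit onset from the right is /p/, leaving /pv/ as coda.
σ3/σ4 boundary: cluster /rr/ — the longest permitted-onset suffix is /r/; onset = /r/, preceding coda = /r/.
Putting it together: zjuz.vipv.por.re.
The second /r/ is in the onset of syllable 4 (/re/).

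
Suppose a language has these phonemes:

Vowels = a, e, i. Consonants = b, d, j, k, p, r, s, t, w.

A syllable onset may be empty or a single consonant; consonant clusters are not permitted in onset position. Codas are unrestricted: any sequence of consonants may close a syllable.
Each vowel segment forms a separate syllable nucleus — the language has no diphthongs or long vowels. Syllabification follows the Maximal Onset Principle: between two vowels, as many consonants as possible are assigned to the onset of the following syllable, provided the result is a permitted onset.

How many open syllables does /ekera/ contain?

3

Vowels present: e, e, a; each is a nucleus, giving 3 syllables.
V1 /e/ – V2 /e/: /k/ → onset of the next syllable (single consonants are always licit onsets).
V2 /e/ – V3 /a/: /r/ is a single consonant, so it becomes the next onset.
Syllabification: e.ke.ra.
Classifying each syllable: /e/ (open), /ke/ (open), /ra/ (open).
Open syllables: 3.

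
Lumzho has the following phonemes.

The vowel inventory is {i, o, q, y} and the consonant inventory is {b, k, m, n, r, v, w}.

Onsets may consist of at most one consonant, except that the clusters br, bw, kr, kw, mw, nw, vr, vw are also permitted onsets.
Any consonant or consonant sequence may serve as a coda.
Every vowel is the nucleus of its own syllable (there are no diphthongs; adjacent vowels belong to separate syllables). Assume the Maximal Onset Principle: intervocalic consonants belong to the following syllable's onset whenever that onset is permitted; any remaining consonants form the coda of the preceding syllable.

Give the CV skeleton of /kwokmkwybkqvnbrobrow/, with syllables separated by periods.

CCVCC.CCVC.CVCC.CCV.CCVC

Vowels present: o, y, q, o, o; each is a nucleus, giving 5 syllables.
σ1/σ2 boundary: cluster /kmkw/ — the longest permitted-onset suffix is /kw/; onset = /kw/, preceding coda = /km/.
σ2/σ3 boundary: cluster /bk/ — the longest permitted-onset suffix is /k/; onset = /k/, preceding coda = /b/.
σ3/σ4 boundary: /vnbr/ — longest licit onset from the right is /br/, leaving /vn/ as coda.
σ4/σ5 boundary: cluster /br/ — /br/ is itself a permitted onset, so the whole cluster goes right; preceding coda = ∅.
So the parse is kwokm.kwyb.kqvn.bro.brow.
Mapping each syllable to C/V: /kwokm/ → CCVCC, /kwyb/ → CCVC, /kqvn/ → CVCC, /bro/ → CCV, /brow/ → CCVC.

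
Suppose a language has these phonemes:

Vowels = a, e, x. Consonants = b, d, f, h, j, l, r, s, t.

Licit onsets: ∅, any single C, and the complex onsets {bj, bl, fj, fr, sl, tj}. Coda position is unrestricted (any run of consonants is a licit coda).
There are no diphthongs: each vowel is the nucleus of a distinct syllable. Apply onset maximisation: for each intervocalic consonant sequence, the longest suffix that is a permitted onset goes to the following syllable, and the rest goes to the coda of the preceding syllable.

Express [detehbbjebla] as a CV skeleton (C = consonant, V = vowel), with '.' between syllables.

CV.CVCC.CCV.CCV

Nuclei (vowels): e, e, e, a → 4 syllables.
Between /e/ (V1) and /e/ (V2): /t/ → onset of the next syllable (single consonants are always licit onsets).
Between /e/ (V2) and /e/ (V3): /hbbj/ splits as /hb/ + /bj/ (/bj/ is the longest suffix that is a licit onset).
Between /e/ (V3) and /a/ (V4): /bl/ — entire cluster is a permitted onset → onset /bl/, coda ∅.
Syllabification: de.tehb.bje.bla.
Mapping each syllable to C/V: /de/ → CV, /tehb/ → CVCC, /bje/ → CCV, /bla/ → CCV.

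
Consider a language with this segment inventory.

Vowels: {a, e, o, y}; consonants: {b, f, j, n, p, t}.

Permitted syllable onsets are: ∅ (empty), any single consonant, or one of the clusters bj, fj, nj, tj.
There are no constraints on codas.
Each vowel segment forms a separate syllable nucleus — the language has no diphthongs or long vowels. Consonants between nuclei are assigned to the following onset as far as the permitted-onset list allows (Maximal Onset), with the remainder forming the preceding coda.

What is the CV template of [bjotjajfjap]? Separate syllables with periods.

Vowels present: o, a, a; each is a nucleus, giving 3 syllables.
V1 /o/ – V2 /a/: /tj/ is a licit onset in full, so it all attaches to the next syllable.
V2 /a/ – V3 /a/: cluster /jfj/ — the longest permitted-onset suffix is /fj/; onset = /fj/, preceding coda = /j/.
So the parse is bjo.tjaj.fjap.
Mapping each syllable to C/V: /bjo/ → CCV, /tjaj/ → CCVC, /fjap/ → CCVC.

CCV.CCVC.CCVC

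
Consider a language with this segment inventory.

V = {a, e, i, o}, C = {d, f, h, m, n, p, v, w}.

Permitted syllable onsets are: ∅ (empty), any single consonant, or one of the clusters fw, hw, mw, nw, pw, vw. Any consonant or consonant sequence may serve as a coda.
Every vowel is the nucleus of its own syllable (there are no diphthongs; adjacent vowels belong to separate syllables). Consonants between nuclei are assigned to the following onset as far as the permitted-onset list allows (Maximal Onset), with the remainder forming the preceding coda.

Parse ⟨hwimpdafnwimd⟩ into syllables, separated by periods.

hwimp.daf.nwimd

Vowels present: i, a, i; each is a nucleus, giving 3 syllables.
V1 /i/ – V2 /a/: /mpd/; trying suffixes from longest down, /d/ is the first permitted one, so coda /mp/ | onset /d/.
V2 /a/ – V3 /i/: /fnw/; trying suffixes from longest down, /nw/ is the first permitted one, so coda /f/ | onset /nw/.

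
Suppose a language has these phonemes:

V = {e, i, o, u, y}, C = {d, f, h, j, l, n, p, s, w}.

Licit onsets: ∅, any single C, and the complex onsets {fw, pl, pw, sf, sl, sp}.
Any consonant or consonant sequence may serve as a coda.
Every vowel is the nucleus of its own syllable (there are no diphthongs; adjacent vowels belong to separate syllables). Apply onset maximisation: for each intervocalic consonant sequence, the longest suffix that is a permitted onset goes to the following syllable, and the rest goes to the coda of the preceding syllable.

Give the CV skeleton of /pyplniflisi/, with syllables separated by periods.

Nuclei (vowels): y, i, i, i → 4 syllables.
σ1/σ2 boundary: cluster /pln/ — the longest permitted-onset suffix is /n/; onset = /n/, preceding coda = /pl/.
σ2/σ3 boundary: /fl/ splits as /f/ + /l/ (/l/ is the longest suffix that is a licit onset).
σ3/σ4 boundary: /s/ → onset of the next syllable (single consonants are always licit onsets).
Putting it together: pypl.nif.li.si.
Mapping each syllable to C/V: /pypl/ → CVCC, /nif/ → CVC, /li/ → CV, /si/ → CV.

CVCC.CVC.CV.CV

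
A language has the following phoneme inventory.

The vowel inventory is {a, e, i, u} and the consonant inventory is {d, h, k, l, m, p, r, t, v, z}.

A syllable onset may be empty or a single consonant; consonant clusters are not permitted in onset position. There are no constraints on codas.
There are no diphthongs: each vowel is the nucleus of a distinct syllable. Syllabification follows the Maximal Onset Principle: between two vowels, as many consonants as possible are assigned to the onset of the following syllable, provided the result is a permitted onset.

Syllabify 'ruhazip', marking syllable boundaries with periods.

The vowels are u, a, i — 3 nuclei, so 3 syllables.
V1 /u/ – V2 /a/: /h/ is a single consonant, so it becomes the next onset.
V2 /a/ – V3 /i/: just /z/ — single C goes to the following onset.

ru.ha.zip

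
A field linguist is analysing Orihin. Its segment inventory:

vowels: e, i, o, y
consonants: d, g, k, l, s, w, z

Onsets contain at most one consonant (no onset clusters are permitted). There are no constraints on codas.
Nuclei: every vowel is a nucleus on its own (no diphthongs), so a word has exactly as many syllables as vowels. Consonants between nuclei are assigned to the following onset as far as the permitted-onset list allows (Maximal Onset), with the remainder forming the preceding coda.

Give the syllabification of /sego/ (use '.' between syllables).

Nuclei (vowels): e, o → 2 syllables.
σ1/σ2 boundary: just /g/ — single C goes to the following onset.

se.go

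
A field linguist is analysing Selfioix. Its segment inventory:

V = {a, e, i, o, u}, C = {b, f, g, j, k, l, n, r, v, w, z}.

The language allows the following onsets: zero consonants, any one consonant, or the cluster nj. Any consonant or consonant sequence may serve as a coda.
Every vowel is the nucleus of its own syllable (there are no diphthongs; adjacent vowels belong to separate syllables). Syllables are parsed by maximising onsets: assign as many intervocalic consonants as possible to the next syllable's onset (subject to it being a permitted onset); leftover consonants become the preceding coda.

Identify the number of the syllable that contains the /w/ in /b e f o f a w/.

Nuclei (vowels): e, o, a → 3 syllables.
Between /e/ (V1) and /o/ (V2): /f/ → onset of the next syllable (single consonants are always licit onsets).
Between /o/ (V2) and /a/ (V3): /f/ → onset of the next syllable (single consonants are always licit onsets).
Putting it together: be.fo.faw.
The /w/ is in the coda of syllable 3 (/faw/).

3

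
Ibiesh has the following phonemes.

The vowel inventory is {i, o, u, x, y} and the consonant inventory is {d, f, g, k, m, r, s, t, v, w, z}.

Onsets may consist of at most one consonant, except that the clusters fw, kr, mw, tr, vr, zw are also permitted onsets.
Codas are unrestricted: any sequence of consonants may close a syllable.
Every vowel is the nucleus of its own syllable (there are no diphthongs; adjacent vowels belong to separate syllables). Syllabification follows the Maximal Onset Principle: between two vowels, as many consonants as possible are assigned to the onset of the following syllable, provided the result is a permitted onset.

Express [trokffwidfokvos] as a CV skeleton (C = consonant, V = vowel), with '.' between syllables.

Nuclei (vowels): o, i, o, o → 4 syllables.
σ1/σ2 boundary: /kffw/; trying suffixes from longest down, /fw/ is the first permitted one, so coda /kf/ | onset /fw/.
σ2/σ3 boundary: /df/ — longest licit onset from the right is /f/, leaving /d/ as coda.
σ3/σ4 boundary: /kv/; trying suffixes from longest down, /v/ is the first permitted one, so coda /k/ | onset /v/.
Syllabification: trokf.fwid.fok.vos.
Mapping each syllable to C/V: /trokf/ → CCVCC, /fwid/ → CCVC, /fok/ → CVC, /vos/ → CVC.

CCVCC.CCVC.CVC.CVC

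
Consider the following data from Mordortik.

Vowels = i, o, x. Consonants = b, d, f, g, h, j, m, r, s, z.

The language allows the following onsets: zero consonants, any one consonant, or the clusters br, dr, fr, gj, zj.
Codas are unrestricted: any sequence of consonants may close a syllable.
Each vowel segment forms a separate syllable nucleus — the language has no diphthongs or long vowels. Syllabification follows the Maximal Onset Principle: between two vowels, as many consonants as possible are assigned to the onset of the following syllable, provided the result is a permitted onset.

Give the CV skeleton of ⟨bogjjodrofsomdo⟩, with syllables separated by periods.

Nuclei (vowels): o, o, o, o, o → 5 syllables.
σ1/σ2 boundary: cluster /gjj/ — the longest permitted-onset suffix is /j/; onset = /j/, preceding coda = /gj/.
σ2/σ3 boundary: /dr/ — entire cluster is a permitted onset → onset /dr/, coda ∅.
σ3/σ4 boundary: /fs/ — longest licit onset from the right is /s/, leaving /f/ as coda.
σ4/σ5 boundary: /md/ — longest licit onset from the right is /d/, leaving /m/ as coda.
Result: bogj.jo.drof.som.do.
Mapping each syllable to C/V: /bogj/ → CVCC, /jo/ → CV, /drof/ → CCVC, /som/ → CVC, /do/ → CV.

CVCC.CV.CCVC.CVC.CV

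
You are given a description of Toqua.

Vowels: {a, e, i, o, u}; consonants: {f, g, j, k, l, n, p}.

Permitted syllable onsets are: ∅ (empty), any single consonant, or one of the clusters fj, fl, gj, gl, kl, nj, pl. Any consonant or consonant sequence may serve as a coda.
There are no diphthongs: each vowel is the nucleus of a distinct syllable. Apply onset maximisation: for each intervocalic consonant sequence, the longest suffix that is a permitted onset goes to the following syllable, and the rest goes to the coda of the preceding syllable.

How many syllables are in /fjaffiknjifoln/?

Nuclei (vowels): a, i, i, o → 4 syllables.

4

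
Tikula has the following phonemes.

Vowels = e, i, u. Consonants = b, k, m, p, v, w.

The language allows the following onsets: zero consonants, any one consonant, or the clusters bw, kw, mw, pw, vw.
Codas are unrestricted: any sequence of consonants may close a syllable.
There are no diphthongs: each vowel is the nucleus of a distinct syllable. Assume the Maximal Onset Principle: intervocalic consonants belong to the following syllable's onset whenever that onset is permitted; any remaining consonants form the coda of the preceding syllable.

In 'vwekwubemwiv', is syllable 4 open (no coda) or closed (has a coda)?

closed

The vowels are e, u, e, i — 4 nuclei, so 4 syllables.
σ1/σ2 boundary: /kw/ is a licit onset in full, so it all attaches to the next syllable.
σ2/σ3 boundary: /b/ is a single consonant, so it becomes the next onset.
σ3/σ4 boundary: /mw/ — entire cluster is a permitted onset → onset /mw/, coda ∅.
Putting it together: vwe.kwu.be.mwiv.
Syllable 4 is /mwiv/ with coda /v/, so it is closed.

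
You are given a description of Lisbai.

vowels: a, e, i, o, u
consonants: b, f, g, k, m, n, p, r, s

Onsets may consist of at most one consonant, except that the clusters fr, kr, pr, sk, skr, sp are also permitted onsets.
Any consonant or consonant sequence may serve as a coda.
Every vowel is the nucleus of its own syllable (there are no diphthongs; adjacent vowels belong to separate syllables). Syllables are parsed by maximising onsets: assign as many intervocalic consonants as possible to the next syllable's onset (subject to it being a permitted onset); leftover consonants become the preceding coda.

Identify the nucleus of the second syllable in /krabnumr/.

The vowels are a, u — 2 nuclei, so 2 syllables.
The second nucleus (vowel 2 from the left) is /u/.

u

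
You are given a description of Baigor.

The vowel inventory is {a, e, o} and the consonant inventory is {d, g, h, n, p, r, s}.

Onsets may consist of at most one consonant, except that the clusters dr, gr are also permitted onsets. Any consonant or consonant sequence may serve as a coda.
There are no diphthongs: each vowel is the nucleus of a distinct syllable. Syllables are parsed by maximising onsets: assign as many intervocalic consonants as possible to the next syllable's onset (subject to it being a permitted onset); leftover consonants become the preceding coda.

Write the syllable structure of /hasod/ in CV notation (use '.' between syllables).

Vowels present: a, o; each is a nucleus, giving 2 syllables.
σ1/σ2 boundary: /s/ is a single consonant, so it becomes the next onset.
So the parse is ha.sod.
Mapping each syllable to C/V: /ha/ → CV, /sod/ → CVC.

CV.CVC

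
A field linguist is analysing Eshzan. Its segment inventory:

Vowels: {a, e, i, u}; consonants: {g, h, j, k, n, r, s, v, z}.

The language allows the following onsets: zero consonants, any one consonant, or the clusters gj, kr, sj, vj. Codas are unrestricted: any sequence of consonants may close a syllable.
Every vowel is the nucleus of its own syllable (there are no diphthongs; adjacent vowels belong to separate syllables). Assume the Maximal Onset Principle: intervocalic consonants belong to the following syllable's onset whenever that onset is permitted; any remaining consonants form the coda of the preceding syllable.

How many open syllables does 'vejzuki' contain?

2

Nuclei (vowels): e, u, i → 3 syllables.
Between /e/ (V1) and /u/ (V2): /jz/ splits as /j/ + /z/ (/z/ is the longest suffix that is a licit onset).
Between /u/ (V2) and /i/ (V3): /k/ → onset of the next syllable (single consonants are always licit onsets).
Putting it together: vej.zu.ki.
Classifying each syllable: /vej/ (closed), /zu/ (open), /ki/ (open).
Open syllables: 2.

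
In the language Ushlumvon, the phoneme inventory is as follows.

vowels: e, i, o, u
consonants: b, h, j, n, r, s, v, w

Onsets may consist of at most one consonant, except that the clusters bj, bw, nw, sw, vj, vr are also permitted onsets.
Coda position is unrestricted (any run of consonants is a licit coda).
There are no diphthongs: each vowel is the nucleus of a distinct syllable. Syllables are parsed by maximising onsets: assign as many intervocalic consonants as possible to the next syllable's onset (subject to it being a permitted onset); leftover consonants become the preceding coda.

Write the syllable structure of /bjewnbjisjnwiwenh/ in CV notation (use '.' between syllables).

CCVCC.CCVCC.CCV.CVCC

Vowels present: e, i, i, e; each is a nucleus, giving 4 syllables.
/e…i/ gap (V1→V2): /wnbj/; trying suffixes from longest down, /bj/ is the first permitted one, so coda /wn/ | onset /bj/.
/i…i/ gap (V2→V3): /sjnw/; trying suffixes from longest down, /nw/ is the first permitted one, so coda /sj/ | onset /nw/.
/i…e/ gap (V3→V4): /w/ → onset of the next syllable (single consonants are always licit onsets).
Result: bjewn.bjisj.nwi.wenh.
Mapping each syllable to C/V: /bjewn/ → CCVCC, /bjisj/ → CCVCC, /nwi/ → CCV, /wenh/ → CVCC.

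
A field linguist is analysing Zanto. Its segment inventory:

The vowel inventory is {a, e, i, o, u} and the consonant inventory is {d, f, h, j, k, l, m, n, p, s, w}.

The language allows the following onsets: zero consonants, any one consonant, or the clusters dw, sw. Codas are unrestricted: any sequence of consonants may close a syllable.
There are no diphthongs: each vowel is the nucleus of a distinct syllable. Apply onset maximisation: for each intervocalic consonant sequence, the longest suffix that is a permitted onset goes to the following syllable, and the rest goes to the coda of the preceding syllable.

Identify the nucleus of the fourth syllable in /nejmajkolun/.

u

Nuclei (vowels): e, a, o, u → 4 syllables.
The fourth nucleus (vowel 4 from the left) is /u/.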